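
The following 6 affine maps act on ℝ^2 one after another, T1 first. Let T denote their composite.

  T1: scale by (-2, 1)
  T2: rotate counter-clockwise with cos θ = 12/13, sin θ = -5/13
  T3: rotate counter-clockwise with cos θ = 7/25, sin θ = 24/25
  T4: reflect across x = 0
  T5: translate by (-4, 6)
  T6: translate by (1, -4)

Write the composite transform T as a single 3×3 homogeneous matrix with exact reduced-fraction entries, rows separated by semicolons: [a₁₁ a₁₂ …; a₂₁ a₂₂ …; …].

T1 = [-2 0 0; 0 1 0; 0 0 1]
T2·T1 = [-24/13 5/13 0; 10/13 12/13 0; 0 0 1]
T3·…·T1 = [-408/325 -253/325 0; -506/325 204/325 0; 0 0 1]
T4·…·T1 = [408/325 253/325 0; -506/325 204/325 0; 0 0 1]
T5·…·T1 = [408/325 253/325 -4; -506/325 204/325 6; 0 0 1]
T6·…·T1 = [408/325 253/325 -3; -506/325 204/325 2; 0 0 1]

T = [408/325 253/325 -3; -506/325 204/325 2; 0 0 1]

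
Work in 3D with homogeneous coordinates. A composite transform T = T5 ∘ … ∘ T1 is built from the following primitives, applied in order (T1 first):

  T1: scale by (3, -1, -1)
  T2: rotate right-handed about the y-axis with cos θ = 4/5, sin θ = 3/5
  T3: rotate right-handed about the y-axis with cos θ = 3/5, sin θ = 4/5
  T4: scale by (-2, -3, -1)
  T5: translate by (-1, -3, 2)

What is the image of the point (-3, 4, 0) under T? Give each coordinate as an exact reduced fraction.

T(p) = (-1, 9, -7)

T1 scale by (3, -1, -1): (-3, 4, 0) → (-9, -4, 0)
T2 rotate right-handed about the y-axis with cos θ = 4/5, sin θ = 3/5: (-9, -4, 0) → (-36/5, -4, 27/5)
T3 rotate right-handed about the y-axis with cos θ = 3/5, sin θ = 4/5: (-36/5, -4, 27/5) → (0, -4, 9)
T4 scale by (-2, -3, -1): (0, -4, 9) → (0, 12, -9)
T5 translate by (-1, -3, 2): (0, 12, -9) → (-1, 9, -7)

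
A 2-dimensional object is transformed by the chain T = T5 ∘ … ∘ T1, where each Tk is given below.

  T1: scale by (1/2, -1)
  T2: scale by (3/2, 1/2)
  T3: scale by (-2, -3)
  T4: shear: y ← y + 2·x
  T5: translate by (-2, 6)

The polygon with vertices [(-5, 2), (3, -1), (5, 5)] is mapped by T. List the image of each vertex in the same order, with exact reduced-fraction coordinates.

T1 scale by (1/2, -1): (-5, 2) → (-5/2, -2); (3, -1) → (3/2, 1); (5, 5) → (5/2, -5)
T2 scale by (3/2, 1/2): (-5/2, -2) → (-15/4, -1); (3/2, 1) → (9/4, 1/2); (5/2, -5) → (15/4, -5/2)
T3 scale by (-2, -3): (-15/4, -1) → (15/2, 3); (9/4, 1/2) → (-9/2, -3/2); (15/4, -5/2) → (-15/2, 15/2)
T4 shear: y ← y + 2·x: (15/2, 3) → (15/2, 18); (-9/2, -3/2) → (-9/2, -21/2); (-15/2, 15/2) → (-15/2, -15/2)
T5 translate by (-2, 6): (15/2, 18) → (11/2, 24); (-9/2, -21/2) → (-13/2, -9/2); (-15/2, -15/2) → (-19/2, -3/2)

image vertices: (11/2, 24), (-13/2, -9/2), (-19/2, -3/2)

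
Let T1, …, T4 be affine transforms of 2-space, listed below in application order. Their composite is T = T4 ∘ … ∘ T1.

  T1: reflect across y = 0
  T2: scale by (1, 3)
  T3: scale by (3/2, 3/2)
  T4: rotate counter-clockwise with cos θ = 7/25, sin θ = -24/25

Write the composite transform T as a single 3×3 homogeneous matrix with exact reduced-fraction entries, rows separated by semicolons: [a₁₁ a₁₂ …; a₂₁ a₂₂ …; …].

T = [21/50 -108/25 0; -36/25 -63/50 0; 0 0 1]

T1 = [1 0 0; 0 -1 0; 0 0 1]
T2·T1 = [1 0 0; 0 -3 0; 0 0 1]
T3·…·T1 = [3/2 0 0; 0 -9/2 0; 0 0 1]
T4·…·T1 = [21/50 -108/25 0; -36/25 -63/50 0; 0 0 1]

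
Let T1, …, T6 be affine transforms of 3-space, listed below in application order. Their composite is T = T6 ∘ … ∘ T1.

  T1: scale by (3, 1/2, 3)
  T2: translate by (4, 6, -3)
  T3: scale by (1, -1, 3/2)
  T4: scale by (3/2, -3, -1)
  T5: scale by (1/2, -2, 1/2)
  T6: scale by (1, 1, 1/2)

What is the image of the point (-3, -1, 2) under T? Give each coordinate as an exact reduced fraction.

T(p) = (-15/4, -33, -9/8)

T1 scale by (3, 1/2, 3): (-3, -1, 2) → (-9, -1/2, 6)
T2 translate by (4, 6, -3): (-9, -1/2, 6) → (-5, 11/2, 3)
T3 scale by (1, -1, 3/2): (-5, 11/2, 3) → (-5, -11/2, 9/2)
T4 scale by (3/2, -3, -1): (-5, -11/2, 9/2) → (-15/2, 33/2, -9/2)
T5 scale by (1/2, -2, 1/2): (-15/2, 33/2, -9/2) → (-15/4, -33, -9/4)
T6 scale by (1, 1, 1/2): (-15/4, -33, -9/4) → (-15/4, -33, -9/8)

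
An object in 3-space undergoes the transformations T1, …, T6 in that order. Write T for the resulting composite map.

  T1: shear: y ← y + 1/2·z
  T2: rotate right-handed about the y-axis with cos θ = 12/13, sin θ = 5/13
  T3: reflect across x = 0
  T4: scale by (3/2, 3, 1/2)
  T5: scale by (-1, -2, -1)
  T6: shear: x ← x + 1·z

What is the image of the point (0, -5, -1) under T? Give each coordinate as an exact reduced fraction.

T(p) = (-3/26, 33, 6/13)

T1 shear: y ← y + 1/2·z: (0, -5, -1) → (0, -11/2, -1)
T2 rotate right-handed about the y-axis with cos θ = 12/13, sin θ = 5/13: (0, -11/2, -1) → (-5/13, -11/2, -12/13)
T3 reflect across x = 0: (-5/13, -11/2, -12/13) → (5/13, -11/2, -12/13)
T4 scale by (3/2, 3, 1/2): (5/13, -11/2, -12/13) → (15/26, -33/2, -6/13)
T5 scale by (-1, -2, -1): (15/26, -33/2, -6/13) → (-15/26, 33, 6/13)
T6 shear: x ← x + 1·z: (-15/26, 33, 6/13) → (-3/26, 33, 6/13)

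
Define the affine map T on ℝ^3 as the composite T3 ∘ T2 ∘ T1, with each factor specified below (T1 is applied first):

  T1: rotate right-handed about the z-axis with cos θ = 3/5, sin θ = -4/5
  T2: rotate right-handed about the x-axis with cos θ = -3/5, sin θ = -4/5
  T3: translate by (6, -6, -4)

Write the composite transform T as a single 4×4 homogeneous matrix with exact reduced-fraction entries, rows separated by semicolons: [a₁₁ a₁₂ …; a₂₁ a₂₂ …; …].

T = [3/5 4/5 0 6; 12/25 -9/25 4/5 -6; 16/25 -12/25 -3/5 -4; 0 0 0 1]

T1 = [3/5 4/5 0 0; -4/5 3/5 0 0; 0 0 1 0; 0 0 0 1]
T2·T1 = [3/5 4/5 0 0; 12/25 -9/25 4/5 0; 16/25 -12/25 -3/5 0; 0 0 0 1]
T3·…·T1 = [3/5 4/5 0 6; 12/25 -9/25 4/5 -6; 16/25 -12/25 -3/5 -4; 0 0 0 1]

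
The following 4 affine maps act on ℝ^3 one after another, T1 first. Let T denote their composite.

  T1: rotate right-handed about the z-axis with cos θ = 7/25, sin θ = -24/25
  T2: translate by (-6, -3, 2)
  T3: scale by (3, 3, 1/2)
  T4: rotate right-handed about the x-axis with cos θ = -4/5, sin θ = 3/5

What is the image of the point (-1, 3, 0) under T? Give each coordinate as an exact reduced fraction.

T(p) = (-51/5, 57/25, -74/25)

T1 rotate right-handed about the z-axis with cos θ = 7/25, sin θ = -24/25: (-1, 3, 0) → (13/5, 9/5, 0)
T2 translate by (-6, -3, 2): (13/5, 9/5, 0) → (-17/5, -6/5, 2)
T3 scale by (3, 3, 1/2): (-17/5, -6/5, 2) → (-51/5, -18/5, 1)
T4 rotate right-handed about the x-axis with cos θ = -4/5, sin θ = 3/5: (-51/5, -18/5, 1) → (-51/5, 57/25, -74/25)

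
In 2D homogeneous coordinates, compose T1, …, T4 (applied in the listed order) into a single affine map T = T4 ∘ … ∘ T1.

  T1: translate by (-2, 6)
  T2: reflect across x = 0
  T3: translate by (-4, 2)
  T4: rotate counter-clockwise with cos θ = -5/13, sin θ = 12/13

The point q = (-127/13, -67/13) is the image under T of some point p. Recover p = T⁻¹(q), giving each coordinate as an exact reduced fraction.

p = (-1, 3)

T1 = [1 0 -2; 0 1 6; 0 0 1]
T2·T1 = [-1 0 2; 0 1 6; 0 0 1]
T3·…·T1 = [-1 0 -2; 0 1 8; 0 0 1]
T4·…·T1 = [5/13 -12/13 -86/13; -12/13 -5/13 -64/13; 0 0 1]
det M = -1; M⁻¹ = [5/13 -12/13 -2; -12/13 -5/13 -8; 0 0 1]
M⁻¹ · (-127/13, -67/13)ᵀ = (-1, 3)ᵀ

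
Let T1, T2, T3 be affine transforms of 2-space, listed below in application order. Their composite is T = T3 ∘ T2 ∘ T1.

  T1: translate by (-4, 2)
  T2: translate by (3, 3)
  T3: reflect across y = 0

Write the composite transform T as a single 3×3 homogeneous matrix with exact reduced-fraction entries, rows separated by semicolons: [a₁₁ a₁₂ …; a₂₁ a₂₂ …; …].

T = [1 0 -1; 0 -1 -5; 0 0 1]

T1 = [1 0 -4; 0 1 2; 0 0 1]
T2·T1 = [1 0 -1; 0 1 5; 0 0 1]
T3·…·T1 = [1 0 -1; 0 -1 -5; 0 0 1]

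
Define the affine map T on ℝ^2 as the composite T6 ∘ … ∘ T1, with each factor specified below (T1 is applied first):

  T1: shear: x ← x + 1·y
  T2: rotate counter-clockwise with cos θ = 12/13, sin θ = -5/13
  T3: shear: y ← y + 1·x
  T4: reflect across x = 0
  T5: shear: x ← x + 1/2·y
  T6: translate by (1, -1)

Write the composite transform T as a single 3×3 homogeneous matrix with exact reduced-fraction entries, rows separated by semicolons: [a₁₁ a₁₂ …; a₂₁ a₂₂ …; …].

T1 = [1 1 0; 0 1 0; 0 0 1]
T2·T1 = [12/13 17/13 0; -5/13 7/13 0; 0 0 1]
T3·…·T1 = [12/13 17/13 0; 7/13 24/13 0; 0 0 1]
T4·…·T1 = [-12/13 -17/13 0; 7/13 24/13 0; 0 0 1]
T5·…·T1 = [-17/26 -5/13 0; 7/13 24/13 0; 0 0 1]
T6·…·T1 = [-17/26 -5/13 1; 7/13 24/13 -1; 0 0 1]

T = [-17/26 -5/13 1; 7/13 24/13 -1; 0 0 1]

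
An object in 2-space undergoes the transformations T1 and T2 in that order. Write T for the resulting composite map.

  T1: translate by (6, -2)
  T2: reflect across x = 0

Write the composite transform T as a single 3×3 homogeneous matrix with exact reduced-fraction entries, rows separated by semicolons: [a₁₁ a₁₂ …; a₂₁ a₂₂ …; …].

T1 = [1 0 6; 0 1 -2; 0 0 1]
T2·T1 = [-1 0 -6; 0 1 -2; 0 0 1]

T = [-1 0 -6; 0 1 -2; 0 0 1]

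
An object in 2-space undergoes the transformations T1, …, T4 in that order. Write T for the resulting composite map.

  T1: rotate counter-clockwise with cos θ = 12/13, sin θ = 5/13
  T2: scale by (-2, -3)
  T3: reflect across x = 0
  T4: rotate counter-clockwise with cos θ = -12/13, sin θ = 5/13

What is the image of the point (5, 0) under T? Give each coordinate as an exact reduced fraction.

T1 rotate counter-clockwise with cos θ = 12/13, sin θ = 5/13: (5, 0) → (60/13, 25/13)
T2 scale by (-2, -3): (60/13, 25/13) → (-120/13, -75/13)
T3 reflect across x = 0: (-120/13, -75/13) → (120/13, -75/13)
T4 rotate counter-clockwise with cos θ = -12/13, sin θ = 5/13: (120/13, -75/13) → (-1065/169, 1500/169)

T(p) = (-1065/169, 1500/169)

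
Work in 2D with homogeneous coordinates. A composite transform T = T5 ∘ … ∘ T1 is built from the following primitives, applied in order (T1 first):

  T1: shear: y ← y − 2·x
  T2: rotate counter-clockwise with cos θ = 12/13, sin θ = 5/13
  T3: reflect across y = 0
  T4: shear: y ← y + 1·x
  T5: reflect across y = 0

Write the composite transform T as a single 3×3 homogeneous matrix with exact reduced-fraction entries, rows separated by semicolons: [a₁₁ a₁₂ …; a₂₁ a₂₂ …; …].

T1 = [1 0 0; -2 1 0; 0 0 1]
T2·T1 = [22/13 -5/13 0; -19/13 12/13 0; 0 0 1]
T3·…·T1 = [22/13 -5/13 0; 19/13 -12/13 0; 0 0 1]
T4·…·T1 = [22/13 -5/13 0; 41/13 -17/13 0; 0 0 1]
T5·…·T1 = [22/13 -5/13 0; -41/13 17/13 0; 0 0 1]

T = [22/13 -5/13 0; -41/13 17/13 0; 0 0 1]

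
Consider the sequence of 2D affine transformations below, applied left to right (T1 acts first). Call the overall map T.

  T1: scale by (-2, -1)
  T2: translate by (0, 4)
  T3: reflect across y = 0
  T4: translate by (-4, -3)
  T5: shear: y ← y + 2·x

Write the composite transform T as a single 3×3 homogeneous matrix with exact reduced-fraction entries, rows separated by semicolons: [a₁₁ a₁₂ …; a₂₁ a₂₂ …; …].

T1 = [-2 0 0; 0 -1 0; 0 0 1]
T2·T1 = [-2 0 0; 0 -1 4; 0 0 1]
T3·…·T1 = [-2 0 0; 0 1 -4; 0 0 1]
T4·…·T1 = [-2 0 -4; 0 1 -7; 0 0 1]
T5·…·T1 = [-2 0 -4; -4 1 -15; 0 0 1]

T = [-2 0 -4; -4 1 -15; 0 0 1]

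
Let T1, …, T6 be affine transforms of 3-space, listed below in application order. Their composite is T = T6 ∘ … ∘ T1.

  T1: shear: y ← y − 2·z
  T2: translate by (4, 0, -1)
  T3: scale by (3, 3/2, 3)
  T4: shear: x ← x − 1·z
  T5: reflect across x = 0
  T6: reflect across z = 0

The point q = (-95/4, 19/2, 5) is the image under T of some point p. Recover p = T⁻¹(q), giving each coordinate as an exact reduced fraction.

p = (9/4, 5, -2/3)

T1 = [1 0 0 0; 0 1 -2 0; 0 0 1 0; 0 0 0 1]
T2·T1 = [1 0 0 4; 0 1 -2 0; 0 0 1 -1; 0 0 0 1]
T3·…·T1 = [3 0 0 12; 0 3/2 -3 0; 0 0 3 -3; 0 0 0 1]
T4·…·T1 = [3 0 -3 15; 0 3/2 -3 0; 0 0 3 -3; 0 0 0 1]
T5·…·T1 = [-3 0 3 -15; 0 3/2 -3 0; 0 0 3 -3; 0 0 0 1]
T6·…·T1 = [-3 0 3 -15; 0 3/2 -3 0; 0 0 -3 3; 0 0 0 1]
det M = 27/2; M⁻¹ = [-1/3 0 -1/3 -4; 0 2/3 -2/3 2; 0 0 -1/3 1; 0 0 0 1]
M⁻¹ · (-95/4, 19/2, 5)ᵀ = (9/4, 5, -2/3)ᵀ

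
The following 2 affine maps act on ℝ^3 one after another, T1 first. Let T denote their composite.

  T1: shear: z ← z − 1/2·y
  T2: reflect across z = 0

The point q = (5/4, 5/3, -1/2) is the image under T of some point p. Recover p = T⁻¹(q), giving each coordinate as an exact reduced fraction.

p = (5/4, 5/3, 4/3)

T1 = [1 0 0 0; 0 1 0 0; 0 -1/2 1 0; 0 0 0 1]
T2·T1 = [1 0 0 0; 0 1 0 0; 0 1/2 -1 0; 0 0 0 1]
det M = -1; M⁻¹ = [1 0 0 0; 0 1 0 0; 0 1/2 -1 0; 0 0 0 1]
M⁻¹ · (5/4, 5/3, -1/2)ᵀ = (5/4, 5/3, 4/3)ᵀ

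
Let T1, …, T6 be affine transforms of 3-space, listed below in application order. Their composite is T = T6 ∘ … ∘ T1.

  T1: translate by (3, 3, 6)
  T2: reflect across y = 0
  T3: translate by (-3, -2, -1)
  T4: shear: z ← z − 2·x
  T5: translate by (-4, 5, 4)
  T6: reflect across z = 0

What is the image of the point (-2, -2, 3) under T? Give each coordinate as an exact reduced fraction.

T1 translate by (3, 3, 6): (-2, -2, 3) → (1, 1, 9)
T2 reflect across y = 0: (1, 1, 9) → (1, -1, 9)
T3 translate by (-3, -2, -1): (1, -1, 9) → (-2, -3, 8)
T4 shear: z ← z − 2·x: (-2, -3, 8) → (-2, -3, 12)
T5 translate by (-4, 5, 4): (-2, -3, 12) → (-6, 2, 16)
T6 reflect across z = 0: (-6, 2, 16) → (-6, 2, -16)

T(p) = (-6, 2, -16)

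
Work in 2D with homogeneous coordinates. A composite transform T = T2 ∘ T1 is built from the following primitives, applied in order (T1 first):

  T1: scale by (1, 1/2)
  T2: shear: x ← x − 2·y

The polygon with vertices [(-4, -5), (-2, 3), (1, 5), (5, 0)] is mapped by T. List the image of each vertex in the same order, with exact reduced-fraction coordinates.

image vertices: (1, -5/2), (-5, 3/2), (-4, 5/2), (5, 0)

T1 scale by (1, 1/2): (-4, -5) → (-4, -5/2); (-2, 3) → (-2, 3/2); (1, 5) → (1, 5/2); (5, 0) → (5, 0)
T2 shear: x ← x − 2·y: (-4, -5/2) → (1, -5/2); (-2, 3/2) → (-5, 3/2); (1, 5/2) → (-4, 5/2); (5, 0) → (5, 0)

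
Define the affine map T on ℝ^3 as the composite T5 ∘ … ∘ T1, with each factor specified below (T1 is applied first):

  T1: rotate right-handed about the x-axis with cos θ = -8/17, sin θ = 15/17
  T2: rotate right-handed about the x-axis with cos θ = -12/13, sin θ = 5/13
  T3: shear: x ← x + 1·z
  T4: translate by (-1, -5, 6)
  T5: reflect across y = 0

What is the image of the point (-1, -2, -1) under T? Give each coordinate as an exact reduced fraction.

T1 rotate right-handed about the x-axis with cos θ = -8/17, sin θ = 15/17: (-1, -2, -1) → (-1, 31/17, -22/17)
T2 rotate right-handed about the x-axis with cos θ = -12/13, sin θ = 5/13: (-1, 31/17, -22/17) → (-1, -262/221, 419/221)
T3 shear: x ← x + 1·z: (-1, -262/221, 419/221) → (198/221, -262/221, 419/221)
T4 translate by (-1, -5, 6): (198/221, -262/221, 419/221) → (-23/221, -1367/221, 1745/221)
T5 reflect across y = 0: (-23/221, -1367/221, 1745/221) → (-23/221, 1367/221, 1745/221)

T(p) = (-23/221, 1367/221, 1745/221)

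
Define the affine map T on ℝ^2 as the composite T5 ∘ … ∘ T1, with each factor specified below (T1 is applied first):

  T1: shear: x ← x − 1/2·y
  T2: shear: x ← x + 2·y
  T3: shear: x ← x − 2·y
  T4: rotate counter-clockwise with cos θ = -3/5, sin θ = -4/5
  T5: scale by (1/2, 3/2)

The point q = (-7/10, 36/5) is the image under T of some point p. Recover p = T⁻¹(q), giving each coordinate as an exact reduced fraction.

T1 = [1 -1/2 0; 0 1 0; 0 0 1]
T2·T1 = [1 3/2 0; 0 1 0; 0 0 1]
T3·…·T1 = [1 -1/2 0; 0 1 0; 0 0 1]
T4·…·T1 = [-3/5 11/10 0; -4/5 -1/5 0; 0 0 1]
T5·…·T1 = [-3/10 11/20 0; -6/5 -3/10 0; 0 0 1]
det M = 3/4; M⁻¹ = [-2/5 -11/15 0; 8/5 -2/5 0; 0 0 1]
M⁻¹ · (-7/10, 36/5)ᵀ = (-5, -4)ᵀ

p = (-5, -4)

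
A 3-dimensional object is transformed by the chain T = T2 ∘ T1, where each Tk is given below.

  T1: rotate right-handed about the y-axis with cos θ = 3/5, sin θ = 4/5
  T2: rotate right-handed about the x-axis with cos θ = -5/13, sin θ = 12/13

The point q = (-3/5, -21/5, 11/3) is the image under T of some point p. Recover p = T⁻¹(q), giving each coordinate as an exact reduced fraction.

p = (-7/3, 5, 1)

T1 = [3/5 0 4/5 0; 0 1 0 0; -4/5 0 3/5 0; 0 0 0 1]
T2·T1 = [3/5 0 4/5 0; 48/65 -5/13 -36/65 0; 4/13 12/13 -3/13 0; 0 0 0 1]
det M = 1; M⁻¹ = [3/5 48/65 4/13 0; 0 -5/13 12/13 0; 4/5 -36/65 -3/13 0; 0 0 0 1]
M⁻¹ · (-3/5, -21/5, 11/3)ᵀ = (-7/3, 5, 1)ᵀ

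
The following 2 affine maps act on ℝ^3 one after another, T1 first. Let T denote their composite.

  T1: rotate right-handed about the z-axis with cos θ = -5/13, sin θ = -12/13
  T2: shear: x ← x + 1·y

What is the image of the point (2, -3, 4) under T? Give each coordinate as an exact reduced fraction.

T(p) = (-55/13, -9/13, 4)

T1 rotate right-handed about the z-axis with cos θ = -5/13, sin θ = -12/13: (2, -3, 4) → (-46/13, -9/13, 4)
T2 shear: x ← x + 1·y: (-46/13, -9/13, 4) → (-55/13, -9/13, 4)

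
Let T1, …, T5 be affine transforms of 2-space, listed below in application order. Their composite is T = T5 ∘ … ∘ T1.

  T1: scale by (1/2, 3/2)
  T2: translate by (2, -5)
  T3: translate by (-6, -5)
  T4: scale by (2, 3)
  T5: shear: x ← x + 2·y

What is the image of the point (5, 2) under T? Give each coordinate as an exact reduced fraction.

T(p) = (-45, -21)

T1 scale by (1/2, 3/2): (5, 2) → (5/2, 3)
T2 translate by (2, -5): (5/2, 3) → (9/2, -2)
T3 translate by (-6, -5): (9/2, -2) → (-3/2, -7)
T4 scale by (2, 3): (-3/2, -7) → (-3, -21)
T5 shear: x ← x + 2·y: (-3, -21) → (-45, -21)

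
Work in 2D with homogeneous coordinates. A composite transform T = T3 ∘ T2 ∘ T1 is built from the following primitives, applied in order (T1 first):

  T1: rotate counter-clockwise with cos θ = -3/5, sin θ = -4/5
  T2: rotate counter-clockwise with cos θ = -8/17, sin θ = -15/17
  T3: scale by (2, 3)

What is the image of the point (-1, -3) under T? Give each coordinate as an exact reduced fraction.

T1 rotate counter-clockwise with cos θ = -3/5, sin θ = -4/5: (-1, -3) → (-9/5, 13/5)
T2 rotate counter-clockwise with cos θ = -8/17, sin θ = -15/17: (-9/5, 13/5) → (267/85, 31/85)
T3 scale by (2, 3): (267/85, 31/85) → (534/85, 93/85)

T(p) = (534/85, 93/85)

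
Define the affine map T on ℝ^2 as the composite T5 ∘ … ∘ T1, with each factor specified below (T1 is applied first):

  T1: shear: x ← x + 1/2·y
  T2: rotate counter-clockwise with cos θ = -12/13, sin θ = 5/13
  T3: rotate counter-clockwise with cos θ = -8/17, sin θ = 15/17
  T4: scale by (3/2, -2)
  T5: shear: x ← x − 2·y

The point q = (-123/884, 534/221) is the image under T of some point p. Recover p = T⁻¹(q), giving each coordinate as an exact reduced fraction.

T1 = [1 1/2 0; 0 1 0; 0 0 1]
T2·T1 = [-12/13 -11/13 0; 5/13 -19/26 0; 0 0 1]
T3·…·T1 = [21/221 461/442 0; -220/221 -89/221 0; 0 0 1]
T4·…·T1 = [63/442 1383/884 0; 440/221 178/221 0; 0 0 1]
T5·…·T1 = [-1697/442 -41/884 0; 440/221 178/221 0; 0 0 1]
det M = -3; M⁻¹ = [-178/663 -41/2652 0; 440/663 1697/1326 0; 0 0 1]
M⁻¹ · (-123/884, 534/221)ᵀ = (0, 3)ᵀ

p = (0, 3)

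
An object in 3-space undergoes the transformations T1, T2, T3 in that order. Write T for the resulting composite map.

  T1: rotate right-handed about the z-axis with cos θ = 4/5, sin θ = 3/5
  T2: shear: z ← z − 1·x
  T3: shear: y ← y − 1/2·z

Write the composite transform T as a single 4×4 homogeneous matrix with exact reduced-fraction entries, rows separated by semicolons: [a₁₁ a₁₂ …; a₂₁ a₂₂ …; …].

T = [4/5 -3/5 0 0; 1 1/2 -1/2 0; -4/5 3/5 1 0; 0 0 0 1]

T1 = [4/5 -3/5 0 0; 3/5 4/5 0 0; 0 0 1 0; 0 0 0 1]
T2·T1 = [4/5 -3/5 0 0; 3/5 4/5 0 0; -4/5 3/5 1 0; 0 0 0 1]
T3·…·T1 = [4/5 -3/5 0 0; 1 1/2 -1/2 0; -4/5 3/5 1 0; 0 0 0 1]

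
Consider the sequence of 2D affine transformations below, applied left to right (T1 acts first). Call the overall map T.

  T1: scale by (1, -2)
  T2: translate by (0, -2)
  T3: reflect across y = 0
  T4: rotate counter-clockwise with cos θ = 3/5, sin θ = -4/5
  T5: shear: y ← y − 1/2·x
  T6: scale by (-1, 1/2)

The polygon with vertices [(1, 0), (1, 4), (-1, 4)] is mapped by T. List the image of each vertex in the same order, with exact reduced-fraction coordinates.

T1 scale by (1, -2): (1, 0) → (1, 0); (1, 4) → (1, -8); (-1, 4) → (-1, -8)
T2 translate by (0, -2): (1, 0) → (1, -2); (1, -8) → (1, -10); (-1, -8) → (-1, -10)
T3 reflect across y = 0: (1, -2) → (1, 2); (1, -10) → (1, 10); (-1, -10) → (-1, 10)
T4 rotate counter-clockwise with cos θ = 3/5, sin θ = -4/5: (1, 2) → (11/5, 2/5); (1, 10) → (43/5, 26/5); (-1, 10) → (37/5, 34/5)
T5 shear: y ← y − 1/2·x: (11/5, 2/5) → (11/5, -7/10); (43/5, 26/5) → (43/5, 9/10); (37/5, 34/5) → (37/5, 31/10)
T6 scale by (-1, 1/2): (11/5, -7/10) → (-11/5, -7/20); (43/5, 9/10) → (-43/5, 9/20); (37/5, 31/10) → (-37/5, 31/20)

image vertices: (-11/5, -7/20), (-43/5, 9/20), (-37/5, 31/20)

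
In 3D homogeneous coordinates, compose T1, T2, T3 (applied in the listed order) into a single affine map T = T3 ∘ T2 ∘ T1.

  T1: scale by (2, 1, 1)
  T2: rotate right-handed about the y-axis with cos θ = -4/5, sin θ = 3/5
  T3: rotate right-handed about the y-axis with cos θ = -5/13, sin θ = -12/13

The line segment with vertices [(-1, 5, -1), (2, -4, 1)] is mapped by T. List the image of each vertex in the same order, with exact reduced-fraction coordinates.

image vertices: (-29/13, 5, 2/13), (257/65, -4, -76/65)

T1 scale by (2, 1, 1): (-1, 5, -1) → (-2, 5, -1); (2, -4, 1) → (4, -4, 1)
T2 rotate right-handed about the y-axis with cos θ = -4/5, sin θ = 3/5: (-2, 5, -1) → (1, 5, 2); (4, -4, 1) → (-13/5, -4, -16/5)
T3 rotate right-handed about the y-axis with cos θ = -5/13, sin θ = -12/13: (1, 5, 2) → (-29/13, 5, 2/13); (-13/5, -4, -16/5) → (257/65, -4, -76/65)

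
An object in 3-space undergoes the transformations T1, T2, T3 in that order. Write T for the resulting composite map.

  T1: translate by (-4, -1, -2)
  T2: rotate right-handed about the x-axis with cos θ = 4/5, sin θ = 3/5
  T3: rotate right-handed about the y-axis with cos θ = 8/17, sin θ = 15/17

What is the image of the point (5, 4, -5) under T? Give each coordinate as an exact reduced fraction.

T(p) = (-49/17, 33/5, -227/85)

T1 translate by (-4, -1, -2): (5, 4, -5) → (1, 3, -7)
T2 rotate right-handed about the x-axis with cos θ = 4/5, sin θ = 3/5: (1, 3, -7) → (1, 33/5, -19/5)
T3 rotate right-handed about the y-axis with cos θ = 8/17, sin θ = 15/17: (1, 33/5, -19/5) → (-49/17, 33/5, -227/85)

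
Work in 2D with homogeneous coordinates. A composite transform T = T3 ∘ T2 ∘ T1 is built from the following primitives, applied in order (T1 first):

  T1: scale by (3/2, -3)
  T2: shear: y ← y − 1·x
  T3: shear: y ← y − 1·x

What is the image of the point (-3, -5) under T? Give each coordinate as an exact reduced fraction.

T1 scale by (3/2, -3): (-3, -5) → (-9/2, 15)
T2 shear: y ← y − 1·x: (-9/2, 15) → (-9/2, 39/2)
T3 shear: y ← y − 1·x: (-9/2, 39/2) → (-9/2, 24)

T(p) = (-9/2, 24)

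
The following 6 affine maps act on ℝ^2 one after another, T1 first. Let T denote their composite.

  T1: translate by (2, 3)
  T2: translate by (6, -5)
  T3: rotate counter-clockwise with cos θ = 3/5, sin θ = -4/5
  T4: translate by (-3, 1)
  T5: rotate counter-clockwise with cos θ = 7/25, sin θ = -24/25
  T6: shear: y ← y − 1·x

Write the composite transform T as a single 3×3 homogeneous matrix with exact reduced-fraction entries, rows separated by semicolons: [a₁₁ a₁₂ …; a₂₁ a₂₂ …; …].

T1 = [1 0 2; 0 1 3; 0 0 1]
T2·T1 = [1 0 8; 0 1 -2; 0 0 1]
T3·…·T1 = [3/5 4/5 16/5; -4/5 3/5 -38/5; 0 0 1]
T4·…·T1 = [3/5 4/5 1/5; -4/5 3/5 -33/5; 0 0 1]
T5·…·T1 = [-3/5 4/5 -157/25; -4/5 -3/5 -51/25; 0 0 1]
T6·…·T1 = [-3/5 4/5 -157/25; -1/5 -7/5 106/25; 0 0 1]

T = [-3/5 4/5 -157/25; -1/5 -7/5 106/25; 0 0 1]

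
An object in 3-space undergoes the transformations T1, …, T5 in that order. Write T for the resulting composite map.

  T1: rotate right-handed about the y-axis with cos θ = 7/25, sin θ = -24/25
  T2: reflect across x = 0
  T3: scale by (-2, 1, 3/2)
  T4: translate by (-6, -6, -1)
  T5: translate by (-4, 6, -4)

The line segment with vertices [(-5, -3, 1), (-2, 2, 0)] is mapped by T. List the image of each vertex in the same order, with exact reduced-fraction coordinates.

image vertices: (-368/25, -3, -589/50), (-278/25, 2, -197/25)

T1 rotate right-handed about the y-axis with cos θ = 7/25, sin θ = -24/25: (-5, -3, 1) → (-59/25, -3, -113/25); (-2, 2, 0) → (-14/25, 2, -48/25)
T2 reflect across x = 0: (-59/25, -3, -113/25) → (59/25, -3, -113/25); (-14/25, 2, -48/25) → (14/25, 2, -48/25)
T3 scale by (-2, 1, 3/2): (59/25, -3, -113/25) → (-118/25, -3, -339/50); (14/25, 2, -48/25) → (-28/25, 2, -72/25)
T4 translate by (-6, -6, -1): (-118/25, -3, -339/50) → (-268/25, -9, -389/50); (-28/25, 2, -72/25) → (-178/25, -4, -97/25)
T5 translate by (-4, 6, -4): (-268/25, -9, -389/50) → (-368/25, -3, -589/50); (-178/25, -4, -97/25) → (-278/25, 2, -197/25)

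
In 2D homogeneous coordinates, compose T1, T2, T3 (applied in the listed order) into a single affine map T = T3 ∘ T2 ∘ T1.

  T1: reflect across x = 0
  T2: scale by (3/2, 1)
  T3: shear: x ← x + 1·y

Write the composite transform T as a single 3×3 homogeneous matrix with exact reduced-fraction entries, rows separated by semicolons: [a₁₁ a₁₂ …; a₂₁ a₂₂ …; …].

T1 = [-1 0 0; 0 1 0; 0 0 1]
T2·T1 = [-3/2 0 0; 0 1 0; 0 0 1]
T3·…·T1 = [-3/2 1 0; 0 1 0; 0 0 1]

T = [-3/2 1 0; 0 1 0; 0 0 1]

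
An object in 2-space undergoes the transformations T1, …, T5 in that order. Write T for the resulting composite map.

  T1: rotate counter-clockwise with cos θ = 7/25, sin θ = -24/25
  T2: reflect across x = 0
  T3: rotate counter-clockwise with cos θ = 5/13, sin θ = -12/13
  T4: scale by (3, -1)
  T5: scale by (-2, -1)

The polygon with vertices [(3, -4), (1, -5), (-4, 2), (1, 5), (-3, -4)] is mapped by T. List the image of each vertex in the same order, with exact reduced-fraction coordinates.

image vertices: (198/13, -56/13), (66/25, -127/25), (-1464/65, 158/65), (3018/325, 1579/325), (-6678/325, -1184/325)

T1 rotate counter-clockwise with cos θ = 7/25, sin θ = -24/25: (3, -4) → (-3, -4); (1, -5) → (-113/25, -59/25); (-4, 2) → (4/5, 22/5); (1, 5) → (127/25, 11/25); (-3, -4) → (-117/25, 44/25)
T2 reflect across x = 0: (-3, -4) → (3, -4); (-113/25, -59/25) → (113/25, -59/25); (4/5, 22/5) → (-4/5, 22/5); (127/25, 11/25) → (-127/25, 11/25); (-117/25, 44/25) → (117/25, 44/25)
T3 rotate counter-clockwise with cos θ = 5/13, sin θ = -12/13: (3, -4) → (-33/13, -56/13); (113/25, -59/25) → (-11/25, -127/25); (-4/5, 22/5) → (244/65, 158/65); (-127/25, 11/25) → (-503/325, 1579/325); (117/25, 44/25) → (1113/325, -1184/325)
T4 scale by (3, -1): (-33/13, -56/13) → (-99/13, 56/13); (-11/25, -127/25) → (-33/25, 127/25); (244/65, 158/65) → (732/65, -158/65); (-503/325, 1579/325) → (-1509/325, -1579/325); (1113/325, -1184/325) → (3339/325, 1184/325)
T5 scale by (-2, -1): (-99/13, 56/13) → (198/13, -56/13); (-33/25, 127/25) → (66/25, -127/25); (732/65, -158/65) → (-1464/65, 158/65); (-1509/325, -1579/325) → (3018/325, 1579/325); (3339/325, 1184/325) → (-6678/325, -1184/325)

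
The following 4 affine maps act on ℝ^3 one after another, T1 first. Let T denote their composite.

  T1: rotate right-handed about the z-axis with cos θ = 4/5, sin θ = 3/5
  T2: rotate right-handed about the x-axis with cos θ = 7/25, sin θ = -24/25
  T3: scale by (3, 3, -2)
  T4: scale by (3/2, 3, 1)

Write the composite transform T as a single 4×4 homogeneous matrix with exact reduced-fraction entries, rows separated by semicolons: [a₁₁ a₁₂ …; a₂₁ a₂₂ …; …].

T1 = [4/5 -3/5 0 0; 3/5 4/5 0 0; 0 0 1 0; 0 0 0 1]
T2·T1 = [4/5 -3/5 0 0; 21/125 28/125 24/25 0; -72/125 -96/125 7/25 0; 0 0 0 1]
T3·…·T1 = [12/5 -9/5 0 0; 63/125 84/125 72/25 0; 144/125 192/125 -14/25 0; 0 0 0 1]
T4·…·T1 = [18/5 -27/10 0 0; 189/125 252/125 216/25 0; 144/125 192/125 -14/25 0; 0 0 0 1]

T = [18/5 -27/10 0 0; 189/125 252/125 216/25 0; 144/125 192/125 -14/25 0; 0 0 0 1]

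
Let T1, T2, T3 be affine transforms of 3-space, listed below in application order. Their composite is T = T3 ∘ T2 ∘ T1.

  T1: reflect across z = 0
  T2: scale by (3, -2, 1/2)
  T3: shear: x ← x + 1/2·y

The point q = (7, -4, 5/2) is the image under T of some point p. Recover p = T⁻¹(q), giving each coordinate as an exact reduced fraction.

T1 = [1 0 0 0; 0 1 0 0; 0 0 -1 0; 0 0 0 1]
T2·T1 = [3 0 0 0; 0 -2 0 0; 0 0 -1/2 0; 0 0 0 1]
T3·…·T1 = [3 -1 0 0; 0 -2 0 0; 0 0 -1/2 0; 0 0 0 1]
det M = 3; M⁻¹ = [1/3 -1/6 0 0; 0 -1/2 0 0; 0 0 -2 0; 0 0 0 1]
M⁻¹ · (7, -4, 5/2)ᵀ = (3, 2, -5)ᵀ

p = (3, 2, -5)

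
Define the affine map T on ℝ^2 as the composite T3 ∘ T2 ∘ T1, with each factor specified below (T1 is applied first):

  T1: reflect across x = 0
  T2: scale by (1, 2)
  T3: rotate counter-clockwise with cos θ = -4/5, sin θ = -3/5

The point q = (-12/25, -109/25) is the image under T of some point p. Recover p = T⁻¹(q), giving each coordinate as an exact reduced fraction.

p = (-3, 8/5)

T1 = [-1 0 0; 0 1 0; 0 0 1]
T2·T1 = [-1 0 0; 0 2 0; 0 0 1]
T3·…·T1 = [4/5 6/5 0; 3/5 -8/5 0; 0 0 1]
det M = -2; M⁻¹ = [4/5 3/5 0; 3/10 -2/5 0; 0 0 1]
M⁻¹ · (-12/25, -109/25)ᵀ = (-3, 8/5)ᵀ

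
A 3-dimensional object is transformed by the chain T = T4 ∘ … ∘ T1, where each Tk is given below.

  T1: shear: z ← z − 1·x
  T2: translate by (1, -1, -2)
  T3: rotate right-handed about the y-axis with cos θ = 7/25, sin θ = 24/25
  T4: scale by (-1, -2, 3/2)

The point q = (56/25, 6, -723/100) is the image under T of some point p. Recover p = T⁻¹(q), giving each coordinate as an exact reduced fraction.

p = (3, -2, 3/2)

T1 = [1 0 0 0; 0 1 0 0; -1 0 1 0; 0 0 0 1]
T2·T1 = [1 0 0 1; 0 1 0 -1; -1 0 1 -2; 0 0 0 1]
T3·…·T1 = [-17/25 0 24/25 -41/25; 0 1 0 -1; -31/25 0 7/25 -38/25; 0 0 0 1]
T4·…·T1 = [17/25 0 -24/25 41/25; 0 -2 0 2; -93/50 0 21/50 -57/25; 0 0 0 1]
det M = 3; M⁻¹ = [-7/25 0 -16/25 -1; 0 -1/2 0 1; -31/25 0 -34/75 1; 0 0 0 1]
M⁻¹ · (56/25, 6, -723/100)ᵀ = (3, -2, 3/2)ᵀ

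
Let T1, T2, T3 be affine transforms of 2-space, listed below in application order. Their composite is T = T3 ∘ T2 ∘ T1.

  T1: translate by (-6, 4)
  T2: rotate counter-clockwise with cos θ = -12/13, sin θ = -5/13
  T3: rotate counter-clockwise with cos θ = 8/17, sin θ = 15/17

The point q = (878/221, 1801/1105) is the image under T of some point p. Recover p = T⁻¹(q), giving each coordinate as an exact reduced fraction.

p = (4, -1/5)

T1 = [1 0 -6; 0 1 4; 0 0 1]
T2·T1 = [-12/13 5/13 92/13; -5/13 -12/13 -18/13; 0 0 1]
T3·…·T1 = [-21/221 220/221 1006/221; -220/221 -21/221 1236/221; 0 0 1]
det M = 1; M⁻¹ = [-21/221 -220/221 6; 220/221 -21/221 -4; 0 0 1]
M⁻¹ · (878/221, 1801/1105)ᵀ = (4, -1/5)ᵀ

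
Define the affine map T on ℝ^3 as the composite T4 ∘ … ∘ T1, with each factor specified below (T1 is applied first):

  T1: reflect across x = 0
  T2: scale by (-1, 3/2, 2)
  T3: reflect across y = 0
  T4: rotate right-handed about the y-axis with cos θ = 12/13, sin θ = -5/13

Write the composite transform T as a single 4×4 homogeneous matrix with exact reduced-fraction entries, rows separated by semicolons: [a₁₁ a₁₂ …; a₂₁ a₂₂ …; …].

T1 = [-1 0 0 0; 0 1 0 0; 0 0 1 0; 0 0 0 1]
T2·T1 = [1 0 0 0; 0 3/2 0 0; 0 0 2 0; 0 0 0 1]
T3·…·T1 = [1 0 0 0; 0 -3/2 0 0; 0 0 2 0; 0 0 0 1]
T4·…·T1 = [12/13 0 -10/13 0; 0 -3/2 0 0; 5/13 0 24/13 0; 0 0 0 1]

T = [12/13 0 -10/13 0; 0 -3/2 0 0; 5/13 0 24/13 0; 0 0 0 1]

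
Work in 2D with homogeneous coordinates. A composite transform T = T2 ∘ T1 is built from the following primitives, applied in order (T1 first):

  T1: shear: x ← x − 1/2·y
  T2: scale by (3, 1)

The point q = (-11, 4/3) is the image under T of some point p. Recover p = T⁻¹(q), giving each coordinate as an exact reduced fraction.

p = (-3, 4/3)

T1 = [1 -1/2 0; 0 1 0; 0 0 1]
T2·T1 = [3 -3/2 0; 0 1 0; 0 0 1]
det M = 3; M⁻¹ = [1/3 1/2 0; 0 1 0; 0 0 1]
M⁻¹ · (-11, 4/3)ᵀ = (-3, 4/3)ᵀ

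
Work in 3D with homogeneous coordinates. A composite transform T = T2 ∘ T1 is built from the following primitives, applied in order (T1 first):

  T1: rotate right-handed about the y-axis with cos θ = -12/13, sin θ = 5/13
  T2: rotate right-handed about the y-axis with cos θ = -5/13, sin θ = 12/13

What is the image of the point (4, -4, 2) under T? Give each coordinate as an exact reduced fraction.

T1 rotate right-handed about the y-axis with cos θ = -12/13, sin θ = 5/13: (4, -4, 2) → (-38/13, -4, -44/13)
T2 rotate right-handed about the y-axis with cos θ = -5/13, sin θ = 12/13: (-38/13, -4, -44/13) → (-2, -4, 4)

T(p) = (-2, -4, 4)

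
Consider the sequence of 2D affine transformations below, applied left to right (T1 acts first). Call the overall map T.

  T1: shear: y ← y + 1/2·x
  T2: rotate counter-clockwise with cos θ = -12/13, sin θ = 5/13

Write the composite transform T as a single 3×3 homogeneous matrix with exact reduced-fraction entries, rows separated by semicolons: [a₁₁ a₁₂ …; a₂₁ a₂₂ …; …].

T1 = [1 0 0; 1/2 1 0; 0 0 1]
T2·T1 = [-29/26 -5/13 0; -1/13 -12/13 0; 0 0 1]

T = [-29/26 -5/13 0; -1/13 -12/13 0; 0 0 1]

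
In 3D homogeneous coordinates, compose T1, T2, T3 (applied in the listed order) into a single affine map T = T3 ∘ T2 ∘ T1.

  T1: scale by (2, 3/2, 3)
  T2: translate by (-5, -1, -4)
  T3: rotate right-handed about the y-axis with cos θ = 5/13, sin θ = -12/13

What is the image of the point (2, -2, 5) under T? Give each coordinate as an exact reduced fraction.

T1 scale by (2, 3/2, 3): (2, -2, 5) → (4, -3, 15)
T2 translate by (-5, -1, -4): (4, -3, 15) → (-1, -4, 11)
T3 rotate right-handed about the y-axis with cos θ = 5/13, sin θ = -12/13: (-1, -4, 11) → (-137/13, -4, 43/13)

T(p) = (-137/13, -4, 43/13)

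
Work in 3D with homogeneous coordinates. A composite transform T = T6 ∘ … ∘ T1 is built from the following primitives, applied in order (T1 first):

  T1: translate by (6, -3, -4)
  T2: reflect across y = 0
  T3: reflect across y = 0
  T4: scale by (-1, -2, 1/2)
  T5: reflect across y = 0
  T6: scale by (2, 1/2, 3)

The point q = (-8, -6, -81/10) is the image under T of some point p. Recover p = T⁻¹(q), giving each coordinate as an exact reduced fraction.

T1 = [1 0 0 6; 0 1 0 -3; 0 0 1 -4; 0 0 0 1]
T2·T1 = [1 0 0 6; 0 -1 0 3; 0 0 1 -4; 0 0 0 1]
T3·…·T1 = [1 0 0 6; 0 1 0 -3; 0 0 1 -4; 0 0 0 1]
T4·…·T1 = [-1 0 0 -6; 0 -2 0 6; 0 0 1/2 -2; 0 0 0 1]
T5·…·T1 = [-1 0 0 -6; 0 2 0 -6; 0 0 1/2 -2; 0 0 0 1]
T6·…·T1 = [-2 0 0 -12; 0 1 0 -3; 0 0 3/2 -6; 0 0 0 1]
det M = -3; M⁻¹ = [-1/2 0 0 -6; 0 1 0 3; 0 0 2/3 4; 0 0 0 1]
M⁻¹ · (-8, -6, -81/10)ᵀ = (-2, -3, -7/5)ᵀ

p = (-2, -3, -7/5)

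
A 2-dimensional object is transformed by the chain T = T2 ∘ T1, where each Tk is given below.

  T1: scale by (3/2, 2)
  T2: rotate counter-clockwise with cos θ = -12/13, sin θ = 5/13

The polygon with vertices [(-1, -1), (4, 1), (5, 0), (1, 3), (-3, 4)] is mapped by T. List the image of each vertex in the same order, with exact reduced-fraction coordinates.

T1 scale by (3/2, 2): (-1, -1) → (-3/2, -2); (4, 1) → (6, 2); (5, 0) → (15/2, 0); (1, 3) → (3/2, 6); (-3, 4) → (-9/2, 8)
T2 rotate counter-clockwise with cos θ = -12/13, sin θ = 5/13: (-3/2, -2) → (28/13, 33/26); (6, 2) → (-82/13, 6/13); (15/2, 0) → (-90/13, 75/26); (3/2, 6) → (-48/13, -129/26); (-9/2, 8) → (14/13, -237/26)

image vertices: (28/13, 33/26), (-82/13, 6/13), (-90/13, 75/26), (-48/13, -129/26), (14/13, -237/26)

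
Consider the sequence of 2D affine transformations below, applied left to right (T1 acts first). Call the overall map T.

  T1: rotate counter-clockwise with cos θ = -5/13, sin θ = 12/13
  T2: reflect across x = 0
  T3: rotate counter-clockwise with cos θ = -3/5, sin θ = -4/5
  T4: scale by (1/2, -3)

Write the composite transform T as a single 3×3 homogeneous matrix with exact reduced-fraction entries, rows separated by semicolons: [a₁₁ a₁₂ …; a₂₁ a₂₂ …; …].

T = [33/130 -28/65 0; 168/65 99/65 0; 0 0 1]

T1 = [-5/13 -12/13 0; 12/13 -5/13 0; 0 0 1]
T2·T1 = [5/13 12/13 0; 12/13 -5/13 0; 0 0 1]
T3·…·T1 = [33/65 -56/65 0; -56/65 -33/65 0; 0 0 1]
T4·…·T1 = [33/130 -28/65 0; 168/65 99/65 0; 0 0 1]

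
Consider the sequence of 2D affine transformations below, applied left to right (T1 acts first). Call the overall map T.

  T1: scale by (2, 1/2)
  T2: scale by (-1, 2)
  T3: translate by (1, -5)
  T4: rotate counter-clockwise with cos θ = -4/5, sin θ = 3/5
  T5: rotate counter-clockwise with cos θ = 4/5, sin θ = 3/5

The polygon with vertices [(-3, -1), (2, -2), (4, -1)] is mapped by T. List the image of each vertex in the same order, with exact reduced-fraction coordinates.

T1 scale by (2, 1/2): (-3, -1) → (-6, -1/2); (2, -2) → (4, -1); (4, -1) → (8, -1/2)
T2 scale by (-1, 2): (-6, -1/2) → (6, -1); (4, -1) → (-4, -2); (8, -1/2) → (-8, -1)
T3 translate by (1, -5): (6, -1) → (7, -6); (-4, -2) → (-3, -7); (-8, -1) → (-7, -6)
T4 rotate counter-clockwise with cos θ = -4/5, sin θ = 3/5: (7, -6) → (-2, 9); (-3, -7) → (33/5, 19/5); (-7, -6) → (46/5, 3/5)
T5 rotate counter-clockwise with cos θ = 4/5, sin θ = 3/5: (-2, 9) → (-7, 6); (33/5, 19/5) → (3, 7); (46/5, 3/5) → (7, 6)

image vertices: (-7, 6), (3, 7), (7, 6)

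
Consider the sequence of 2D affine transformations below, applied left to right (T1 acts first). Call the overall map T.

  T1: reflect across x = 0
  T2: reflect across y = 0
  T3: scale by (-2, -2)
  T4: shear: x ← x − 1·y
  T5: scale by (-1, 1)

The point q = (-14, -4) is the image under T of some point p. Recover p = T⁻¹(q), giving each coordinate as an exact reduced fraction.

T1 = [-1 0 0; 0 1 0; 0 0 1]
T2·T1 = [-1 0 0; 0 -1 0; 0 0 1]
T3·…·T1 = [2 0 0; 0 2 0; 0 0 1]
T4·…·T1 = [2 -2 0; 0 2 0; 0 0 1]
T5·…·T1 = [-2 2 0; 0 2 0; 0 0 1]
det M = -4; M⁻¹ = [-1/2 1/2 0; 0 1/2 0; 0 0 1]
M⁻¹ · (-14, -4)ᵀ = (5, -2)ᵀ

p = (5, -2)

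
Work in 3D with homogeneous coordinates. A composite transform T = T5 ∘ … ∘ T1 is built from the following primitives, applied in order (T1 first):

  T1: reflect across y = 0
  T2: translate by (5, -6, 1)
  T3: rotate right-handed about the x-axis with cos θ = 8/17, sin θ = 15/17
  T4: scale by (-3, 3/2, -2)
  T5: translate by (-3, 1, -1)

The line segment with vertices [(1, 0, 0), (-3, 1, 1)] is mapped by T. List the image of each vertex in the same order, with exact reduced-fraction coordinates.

T1 reflect across y = 0: (1, 0, 0) → (1, 0, 0); (-3, 1, 1) → (-3, -1, 1)
T2 translate by (5, -6, 1): (1, 0, 0) → (6, -6, 1); (-3, -1, 1) → (2, -7, 2)
T3 rotate right-handed about the x-axis with cos θ = 8/17, sin θ = 15/17: (6, -6, 1) → (6, -63/17, -82/17); (2, -7, 2) → (2, -86/17, -89/17)
T4 scale by (-3, 3/2, -2): (6, -63/17, -82/17) → (-18, -189/34, 164/17); (2, -86/17, -89/17) → (-6, -129/17, 178/17)
T5 translate by (-3, 1, -1): (-18, -189/34, 164/17) → (-21, -155/34, 147/17); (-6, -129/17, 178/17) → (-9, -112/17, 161/17)

image vertices: (-21, -155/34, 147/17), (-9, -112/17, 161/17)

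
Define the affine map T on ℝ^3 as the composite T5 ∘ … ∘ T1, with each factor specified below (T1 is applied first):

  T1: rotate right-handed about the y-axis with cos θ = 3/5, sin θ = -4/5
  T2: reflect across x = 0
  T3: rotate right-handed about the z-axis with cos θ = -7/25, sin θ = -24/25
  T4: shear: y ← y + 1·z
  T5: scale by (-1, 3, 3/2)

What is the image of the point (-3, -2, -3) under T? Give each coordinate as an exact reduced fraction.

T1 rotate right-handed about the y-axis with cos θ = 3/5, sin θ = -4/5: (-3, -2, -3) → (3/5, -2, -21/5)
T2 reflect across x = 0: (3/5, -2, -21/5) → (-3/5, -2, -21/5)
T3 rotate right-handed about the z-axis with cos θ = -7/25, sin θ = -24/25: (-3/5, -2, -21/5) → (-219/125, 142/125, -21/5)
T4 shear: y ← y + 1·z: (-219/125, 142/125, -21/5) → (-219/125, -383/125, -21/5)
T5 scale by (-1, 3, 3/2): (-219/125, -383/125, -21/5) → (219/125, -1149/125, -63/10)

T(p) = (219/125, -1149/125, -63/10)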